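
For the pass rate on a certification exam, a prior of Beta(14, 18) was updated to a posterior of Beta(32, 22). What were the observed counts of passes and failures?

18 passes and 4 failures

A Beta(a, b) prior with s successes and f failures in binomial data gives a Beta(a+s, b+f) posterior.
So s = 32 − 14 = 18 and f = 22 − 18 = 4.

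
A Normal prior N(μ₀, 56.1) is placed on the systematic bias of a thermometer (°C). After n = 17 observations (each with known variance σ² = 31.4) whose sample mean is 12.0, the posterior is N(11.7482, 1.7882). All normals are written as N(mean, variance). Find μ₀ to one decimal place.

The posterior mean is a precision-weighted average: μ_n = (τ₀μ₀ + τ_data·x̄)/(τ₀+τ_data), with τ₀=1/σ₀² and τ_data=n/σ².
Here τ₀ = 1/56.1 = 0.017825 and τ_data = 17/31.4 = 0.541401, so τ_n = 0.559226.
Rearranging for μ₀: μ₀ = (μ_n·τ_n − τ_data·x̄)/τ₀ = (11.7482·0.559226 − 0.541401·12.0) / 0.017825 = 0.073087/0.017825 ≈ 4.1.

μ₀ = 4.1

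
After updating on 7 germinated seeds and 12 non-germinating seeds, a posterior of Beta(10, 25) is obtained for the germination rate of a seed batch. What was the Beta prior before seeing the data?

A Beta(a, b) prior with s successes and f failures in binomial data gives a Beta(a+s, b+f) posterior.
So a = 10 − 7 = 3 and b = 25 − 12 = 13.

Beta(3, 13)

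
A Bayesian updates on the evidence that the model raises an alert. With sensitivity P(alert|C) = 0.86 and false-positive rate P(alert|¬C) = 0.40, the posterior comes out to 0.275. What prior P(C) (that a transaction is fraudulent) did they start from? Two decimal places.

Bayes' rule in odds form gives O(C|E) = O(C)·[P(E|C)/P(E|¬C)], hence O(C) = O(C|E)/LR.
Posterior odds = 0.275/(1−0.275) = 0.3793. LR = 0.86/0.40 = 2.1500.
Prior odds = 0.3793/2.1500 = 0.1764, so P(C) = 0.1764/(1+0.1764) ≈ 0.15.

P(C) = 0.15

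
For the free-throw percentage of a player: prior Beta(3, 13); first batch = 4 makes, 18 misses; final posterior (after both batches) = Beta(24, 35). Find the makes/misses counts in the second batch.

17 makes and 4 misses

Because Beta–binomial updating is additive in the counts, the combined data contributed (α_post−α_prior, β_post−β_prior) successes and failures.
Total across both batches: 24−3=21 makes, 35−13=22 misses.
Subtract the first batch: 21−4=17 makes and 22−18=4 misses.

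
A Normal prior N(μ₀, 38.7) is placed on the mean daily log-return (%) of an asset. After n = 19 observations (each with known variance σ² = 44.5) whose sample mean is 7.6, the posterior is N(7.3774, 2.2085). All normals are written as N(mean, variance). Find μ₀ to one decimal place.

μ₀ = 3.7

The posterior mean is a precision-weighted average: μ_n = (τ₀μ₀ + τ_data·x̄)/(τ₀+τ_data), with τ₀=1/σ₀² and τ_data=n/σ².
Here τ₀ = 1/38.7 = 0.025840 and τ_data = 19/44.5 = 0.426966, so τ_n = 0.452806.
Rearranging for μ₀: μ₀ = (μ_n·τ_n − τ_data·x̄)/τ₀ = (7.3774·0.452806 − 0.426966·7.6) / 0.025840 = 0.095589/0.025840 ≈ 3.7.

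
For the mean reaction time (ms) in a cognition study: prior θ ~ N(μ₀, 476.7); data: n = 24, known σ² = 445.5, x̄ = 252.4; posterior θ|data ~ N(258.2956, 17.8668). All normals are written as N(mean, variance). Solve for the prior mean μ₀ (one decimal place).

μ₀ = 409.7

With known observation variance, the Normal–Normal posterior has precision τ_n = τ₀ + n/σ² and mean μ_n = (τ₀μ₀ + (n/σ²)x̄)/τ_n.
Here τ₀ = 1/476.7 = 0.002098 and τ_data = 24/445.5 = 0.053872, so τ_n = 0.055970.
Rearranging for μ₀: μ₀ = (μ_n·τ_n − τ_data·x̄)/τ₀ = (258.2956·0.055970 − 0.053872·252.4) / 0.002098 = 0.859512/0.002098 ≈ 409.7.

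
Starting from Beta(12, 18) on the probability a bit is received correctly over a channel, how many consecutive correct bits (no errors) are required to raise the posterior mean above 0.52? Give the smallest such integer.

After k correct bits and 0 errors the posterior is Beta(12+k, 18), with mean (12+k)/(12+18+k).
Set (12+k)/(30+k) > 0.52 and solve: k > (0.52·30 − 12)/(1 − 0.52) = 7.500.
The smallest integer exceeding 7.500 is 8, and checking k=8: (20)/(38) = 0.5263 > 0.52.

k = 8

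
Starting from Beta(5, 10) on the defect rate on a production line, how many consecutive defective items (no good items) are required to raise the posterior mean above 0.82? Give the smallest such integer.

After k defective items and 0 good items the posterior is Beta(5+k, 10), with mean (5+k)/(5+10+k).
Set (5+k)/(15+k) > 0.82 and solve: k > (0.82·15 − 5)/(1 − 0.82) = 40.556.
The smallest integer exceeding 40.556 is 41, and checking k=41: (46)/(56) = 0.8214 > 0.82.

k = 41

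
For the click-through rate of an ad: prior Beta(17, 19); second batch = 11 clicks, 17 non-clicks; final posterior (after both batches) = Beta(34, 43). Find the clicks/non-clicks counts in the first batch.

Because Beta–binomial updating is additive in the counts, the combined data contributed (α_post−α_prior, β_post−β_prior) successes and failures.
Total across both batches: 34−17=17 clicks, 43−19=24 non-clicks.
Subtract the second batch: 17−11=6 clicks and 24−17=7 non-clicks.

6 clicks and 7 non-clicks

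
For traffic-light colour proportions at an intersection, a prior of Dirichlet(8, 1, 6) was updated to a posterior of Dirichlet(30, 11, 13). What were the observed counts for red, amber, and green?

counts (22, 10, 7)

For a Dirichlet(α) prior with multinomial counts c, the posterior is Dirichlet(α + c) componentwise.
Counts are posterior − prior componentwise: 30−8=22, 11−1=10, 13−6=7.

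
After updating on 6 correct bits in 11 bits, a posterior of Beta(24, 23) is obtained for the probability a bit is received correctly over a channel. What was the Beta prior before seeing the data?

Under Beta–binomial conjugacy the posterior parameters are (a+s, b+f).
Subtract the data counts: 24−6=18, 23−5=18.

Beta(18, 18)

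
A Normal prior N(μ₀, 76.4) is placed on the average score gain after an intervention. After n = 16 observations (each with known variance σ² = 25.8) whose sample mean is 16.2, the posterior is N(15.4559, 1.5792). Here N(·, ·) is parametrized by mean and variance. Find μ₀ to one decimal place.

With known observation variance, the Normal–Normal posterior has precision τ_n = τ₀ + n/σ² and mean μ_n = (τ₀μ₀ + (n/σ²)x̄)/τ_n.
Here τ₀ = 1/76.4 = 0.013089 and τ_data = 16/25.8 = 0.620155, so τ_n = 0.633244.
Rearranging for μ₀: μ₀ = (μ_n·τ_n − τ_data·x̄)/τ₀ = (15.4559·0.633244 − 0.620155·16.2) / 0.013089 = -0.259155/0.013089 ≈ -19.8.

μ₀ = -19.8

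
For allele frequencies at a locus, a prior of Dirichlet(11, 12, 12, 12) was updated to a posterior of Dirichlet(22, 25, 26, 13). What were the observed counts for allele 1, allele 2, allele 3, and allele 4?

counts (11, 13, 14, 1)

For a Dirichlet(α) prior with multinomial counts c, the posterior is Dirichlet(α + c) componentwise.
Counts are posterior − prior componentwise: 22−11=11, 25−12=13, 26−12=14, 13−12=1.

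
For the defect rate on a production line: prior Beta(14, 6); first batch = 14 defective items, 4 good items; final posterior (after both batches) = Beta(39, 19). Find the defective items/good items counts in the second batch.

11 defective items and 9 good items

Sequential conjugate updates are equivalent to a single update on the pooled data, so total successes = posterior α − prior α and total failures = posterior β − prior β.
Total across both batches: 39−14=25 defective items, 19−6=13 good items.
Subtract the first batch: 25−14=11 defective items and 13−4=9 good items.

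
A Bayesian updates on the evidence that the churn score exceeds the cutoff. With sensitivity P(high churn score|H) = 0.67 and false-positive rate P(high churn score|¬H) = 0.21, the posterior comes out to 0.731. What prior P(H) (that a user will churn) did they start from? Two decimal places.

P(H) = 0.46

In odds form, posterior odds = prior odds × likelihood ratio, so prior odds = posterior odds ÷ LR.
Posterior odds = 0.731/(1−0.731) = 2.7175. LR = 0.67/0.21 = 3.1905.
Prior odds = 2.7175/3.1905 = 0.8517, so P(H) = 0.8517/(1+0.8517) ≈ 0.46.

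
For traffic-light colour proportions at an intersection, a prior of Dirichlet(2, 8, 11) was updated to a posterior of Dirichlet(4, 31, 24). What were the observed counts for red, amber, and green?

For a Dirichlet(α) prior with multinomial counts c, the posterior is Dirichlet(α + c) componentwise.
Counts are posterior − prior componentwise: 4−2=2, 31−8=23, 24−11=13.

counts (2, 23, 13)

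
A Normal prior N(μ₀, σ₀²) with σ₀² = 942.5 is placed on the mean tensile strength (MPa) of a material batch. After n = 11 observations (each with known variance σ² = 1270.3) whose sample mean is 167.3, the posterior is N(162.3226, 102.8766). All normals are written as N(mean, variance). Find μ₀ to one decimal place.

μ₀ = 121.7

With known observation variance, the Normal–Normal posterior has precision τ_n = τ₀ + n/σ² and mean μ_n = (τ₀μ₀ + (n/σ²)x̄)/τ_n.
Here τ₀ = 1/942.5 = 0.001061 and τ_data = 11/1270.3 = 0.008659, so τ_n = 0.009720.
Rearranging for μ₀: μ₀ = (μ_n·τ_n − τ_data·x̄)/τ₀ = (162.3226·0.009720 − 0.008659·167.3) / 0.001061 = 0.129125/0.001061 ≈ 121.7.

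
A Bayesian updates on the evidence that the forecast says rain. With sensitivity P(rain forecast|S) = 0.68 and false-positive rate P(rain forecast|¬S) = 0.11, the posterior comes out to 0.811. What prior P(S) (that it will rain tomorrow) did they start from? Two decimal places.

P(S) = 0.41

Bayes' rule in odds form gives O(S|E) = O(S)·[P(E|S)/P(E|¬S)], hence O(S) = O(S|E)/LR.
Posterior odds = 0.811/(1−0.811) = 4.2910. LR = 0.68/0.11 = 6.1818.
Prior odds = 4.2910/6.1818 = 0.6941, so P(S) = 0.6941/(1+0.6941) ≈ 0.41.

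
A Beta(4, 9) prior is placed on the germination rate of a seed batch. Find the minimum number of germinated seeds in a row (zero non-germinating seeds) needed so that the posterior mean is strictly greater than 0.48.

k = 5

After k germinated seeds and 0 non-germinating seeds the posterior is Beta(4+k, 9), with mean (4+k)/(4+9+k).
Set (4+k)/(13+k) > 0.48 and solve: k > (0.48·13 − 4)/(1 − 0.48) = 4.308.
The smallest integer exceeding 4.308 is 5, and checking k=5: (9)/(18) = 0.5000 > 0.48.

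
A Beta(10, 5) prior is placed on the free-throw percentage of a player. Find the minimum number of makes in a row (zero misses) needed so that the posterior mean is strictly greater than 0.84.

k = 17

After k makes and 0 misses the posterior is Beta(10+k, 5), with mean (10+k)/(10+5+k).
Set (10+k)/(15+k) > 0.84 and solve: k > (0.84·15 − 10)/(1 − 0.84) = 16.250.
The smallest integer exceeding 16.250 is 17.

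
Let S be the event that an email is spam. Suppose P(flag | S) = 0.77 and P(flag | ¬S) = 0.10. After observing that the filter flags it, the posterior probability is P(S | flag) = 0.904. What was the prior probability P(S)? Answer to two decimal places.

P(S) = 0.55

Bayes' rule in odds form gives O(S|E) = O(S)·[P(E|S)/P(E|¬S)], hence O(S) = O(S|E)/LR.
Posterior odds = 0.904/(1−0.904) = 9.4167. LR = 0.77/0.10 = 7.7000.
Prior odds = 9.4167/7.7000 = 1.2229, so P(S) = 1.2229/(1+1.2229) ≈ 0.55.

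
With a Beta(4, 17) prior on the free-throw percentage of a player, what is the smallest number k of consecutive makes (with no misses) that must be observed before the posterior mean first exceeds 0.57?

k = 19

After k makes and 0 misses the posterior is Beta(4+k, 17), with mean (4+k)/(4+17+k).
Set (4+k)/(21+k) > 0.57 and solve: k > (0.57·21 − 4)/(1 − 0.57) = 18.535.
The smallest integer exceeding 18.535 is 19, and checking k=19: (23)/(40) = 0.5750 > 0.57.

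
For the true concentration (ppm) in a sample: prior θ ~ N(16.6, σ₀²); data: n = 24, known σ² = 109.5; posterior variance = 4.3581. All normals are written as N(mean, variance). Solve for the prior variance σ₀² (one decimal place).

σ₀² = 97.3

Posterior precision equals prior precision plus data precision: 1/σ_n² = 1/σ₀² + n/σ².
So 1/σ₀² = 1/4.3581 − 24/109.5 = 0.229458 − 0.219178 = 0.010280.
Hence σ₀² = 1/0.010280 ≈ 97.3.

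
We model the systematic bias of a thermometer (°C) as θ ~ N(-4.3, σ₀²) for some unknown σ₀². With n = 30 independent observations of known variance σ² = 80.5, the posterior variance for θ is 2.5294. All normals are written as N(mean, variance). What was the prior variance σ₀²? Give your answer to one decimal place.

σ₀² = 44.1

For the Normal–Normal model with known σ², precisions add: τ_n = τ₀ + n/σ².
So 1/σ₀² = 1/2.5294 − 30/80.5 = 0.395351 − 0.372671 = 0.022680.
Hence σ₀² = 1/0.022680 ≈ 44.1.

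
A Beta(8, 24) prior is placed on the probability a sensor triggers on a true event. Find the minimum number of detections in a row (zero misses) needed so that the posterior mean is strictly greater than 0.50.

After k detections and 0 misses the posterior is Beta(8+k, 24), with mean (8+k)/(8+24+k).
Set (8+k)/(32+k) > 0.50 and solve: k > (0.50·32 − 8)/(1 − 0.50) = 16.000.
The smallest integer exceeding 16.000 is 17, and checking k=17: (25)/(49) = 0.5102 > 0.50.

k = 17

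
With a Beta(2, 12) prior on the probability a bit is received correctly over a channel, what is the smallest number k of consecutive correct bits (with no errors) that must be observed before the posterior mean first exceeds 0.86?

After k correct bits and 0 errors the posterior is Beta(2+k, 12), with mean (2+k)/(2+12+k).
Set (2+k)/(14+k) > 0.86 and solve: k > (0.86·14 − 2)/(1 − 0.86) = 71.714.
The smallest integer exceeding 71.714 is 72.

k = 72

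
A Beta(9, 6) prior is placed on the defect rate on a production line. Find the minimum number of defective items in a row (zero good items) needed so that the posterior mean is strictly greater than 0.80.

After k defective items and 0 good items the posterior is Beta(9+k, 6), with mean (9+k)/(9+6+k).
Set (9+k)/(15+k) > 0.80 and solve: k > (0.80·15 − 9)/(1 − 0.80) = 15.000.
The smallest integer exceeding 15.000 is 16.

k = 16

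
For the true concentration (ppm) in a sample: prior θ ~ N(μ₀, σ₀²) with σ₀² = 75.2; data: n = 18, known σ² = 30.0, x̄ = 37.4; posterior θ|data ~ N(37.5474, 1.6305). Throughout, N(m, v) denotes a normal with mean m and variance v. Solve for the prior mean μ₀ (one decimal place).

μ₀ = 44.2

With known observation variance, the Normal–Normal posterior has precision τ_n = τ₀ + n/σ² and mean μ_n = (τ₀μ₀ + (n/σ²)x̄)/τ_n.
Here τ₀ = 1/75.2 = 0.013298 and τ_data = 18/30.0 = 0.600000, so τ_n = 0.613298.
Rearranging for μ₀: μ₀ = (μ_n·τ_n − τ_data·x̄)/τ₀ = (37.5474·0.613298 − 0.600000·37.4) / 0.013298 = 0.587745/0.013298 ≈ 44.2.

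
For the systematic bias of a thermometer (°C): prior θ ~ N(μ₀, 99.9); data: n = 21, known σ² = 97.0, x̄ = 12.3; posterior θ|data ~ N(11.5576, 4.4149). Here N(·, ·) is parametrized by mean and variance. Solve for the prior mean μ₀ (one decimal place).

The posterior mean is a precision-weighted average: μ_n = (τ₀μ₀ + τ_data·x̄)/(τ₀+τ_data), with τ₀=1/σ₀² and τ_data=n/σ².
Here τ₀ = 1/99.9 = 0.010010 and τ_data = 21/97.0 = 0.216495, so τ_n = 0.226505.
Rearranging for μ₀: μ₀ = (μ_n·τ_n − τ_data·x̄)/τ₀ = (11.5576·0.226505 − 0.216495·12.3) / 0.010010 = -0.045034/0.010010 ≈ -4.5.

μ₀ = -4.5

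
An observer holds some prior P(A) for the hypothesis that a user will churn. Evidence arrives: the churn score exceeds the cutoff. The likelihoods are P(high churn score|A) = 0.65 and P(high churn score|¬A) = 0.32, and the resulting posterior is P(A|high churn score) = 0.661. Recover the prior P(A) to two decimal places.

Bayes' rule in odds form gives O(A|E) = O(A)·[P(E|A)/P(E|¬A)], hence O(A) = O(A|E)/LR.
Posterior odds = 0.661/(1−0.661) = 1.9499. LR = 0.65/0.32 = 2.0312.
Prior odds = 1.9499/2.0312 = 0.9600, so P(A) = 0.9600/(1+0.9600) ≈ 0.49.

P(A) = 0.49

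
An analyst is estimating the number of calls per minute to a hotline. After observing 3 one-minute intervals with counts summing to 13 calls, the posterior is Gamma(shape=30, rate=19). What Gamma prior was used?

Gamma(shape=17, rate=16)

A Gamma(α, β) prior (rate parametrization) on a Poisson rate with n observations summing to S gives posterior Gamma(α+S, β+n).
So α = 30 − 13 = 17 and β = 19 − 3 = 16.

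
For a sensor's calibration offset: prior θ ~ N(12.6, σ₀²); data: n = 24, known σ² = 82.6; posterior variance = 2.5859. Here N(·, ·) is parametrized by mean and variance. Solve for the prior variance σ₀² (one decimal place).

σ₀² = 10.4

For the Normal–Normal model with known σ², precisions add: τ_n = τ₀ + n/σ².
So 1/σ₀² = 1/2.5859 − 24/82.6 = 0.386713 − 0.290557 = 0.096156.
Hence σ₀² = 1/0.096156 ≈ 10.4.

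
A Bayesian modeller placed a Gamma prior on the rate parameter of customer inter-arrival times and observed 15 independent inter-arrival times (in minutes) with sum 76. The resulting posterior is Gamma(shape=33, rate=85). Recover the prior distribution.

Gamma(shape=18, rate=9)

For an exponential likelihood with a Gamma(α, β) prior on the rate, n observations with total T give posterior Gamma(α+n, β+T).
So α = 33 − 15 = 18 and β = 85 − 76 = 9.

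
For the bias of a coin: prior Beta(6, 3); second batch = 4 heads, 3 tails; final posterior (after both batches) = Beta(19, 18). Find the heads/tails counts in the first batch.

9 heads and 12 tails

Sequential conjugate updates are equivalent to a single update on the pooled data, so total successes = posterior α − prior α and total failures = posterior β − prior β.
Total across both batches: 19−6=13 heads, 18−3=15 tails.
Subtract the second batch: 13−4=9 heads and 15−3=12 tails.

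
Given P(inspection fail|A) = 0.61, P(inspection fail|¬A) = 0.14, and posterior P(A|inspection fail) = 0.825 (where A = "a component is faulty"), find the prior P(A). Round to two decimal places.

Bayes' rule in odds form gives O(A|E) = O(A)·[P(E|A)/P(E|¬A)], hence O(A) = O(A|E)/LR.
Posterior odds = 0.825/(1−0.825) = 4.7143. LR = 0.61/0.14 = 4.3571.
Prior odds = 4.7143/4.3571 = 1.0820, so P(A) = 1.0820/(1+1.0820) ≈ 0.52.

P(A) = 0.52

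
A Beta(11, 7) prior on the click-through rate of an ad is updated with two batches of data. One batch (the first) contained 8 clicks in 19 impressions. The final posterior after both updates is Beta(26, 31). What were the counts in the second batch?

7 clicks and 13 non-clicks

Sequential conjugate updates are equivalent to a single update on the pooled data, so total successes = posterior α − prior α and total failures = posterior β − prior β.
Total across both batches: 26−11=15 clicks, 31−7=24 non-clicks.
Subtract the first batch: 15−8=7 clicks and 24−11=13 non-clicks.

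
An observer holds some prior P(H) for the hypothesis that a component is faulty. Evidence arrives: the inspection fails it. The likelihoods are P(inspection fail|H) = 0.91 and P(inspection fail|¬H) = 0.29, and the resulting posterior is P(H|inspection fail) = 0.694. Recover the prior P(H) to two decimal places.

In odds form, posterior odds = prior odds × likelihood ratio, so prior odds = posterior odds ÷ LR.
Posterior odds = 0.694/(1−0.694) = 2.2680. LR = 0.91/0.29 = 3.1379.
Prior odds = 2.2680/3.1379 = 0.7228, so P(H) = 0.7228/(1+0.7228) ≈ 0.42.

P(H) = 0.42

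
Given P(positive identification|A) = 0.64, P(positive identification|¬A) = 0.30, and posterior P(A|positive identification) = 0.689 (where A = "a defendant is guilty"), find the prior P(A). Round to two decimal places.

Bayes' rule in odds form gives O(A|E) = O(A)·[P(E|A)/P(E|¬A)], hence O(A) = O(A|E)/LR.
Posterior odds = 0.689/(1−0.689) = 2.2154. LR = 0.64/0.30 = 2.1333.
Prior odds = 2.2154/2.1333 = 1.0385, so P(A) = 1.0385/(1+1.0385) ≈ 0.51.

P(A) = 0.51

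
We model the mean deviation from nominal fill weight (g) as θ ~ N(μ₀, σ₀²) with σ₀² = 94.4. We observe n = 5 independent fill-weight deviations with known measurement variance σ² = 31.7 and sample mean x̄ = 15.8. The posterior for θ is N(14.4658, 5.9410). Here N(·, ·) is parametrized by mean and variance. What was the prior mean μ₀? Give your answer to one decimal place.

The posterior mean is a precision-weighted average: μ_n = (τ₀μ₀ + τ_data·x̄)/(τ₀+τ_data), with τ₀=1/σ₀² and τ_data=n/σ².
Here τ₀ = 1/94.4 = 0.010593 and τ_data = 5/31.7 = 0.157729, so τ_n = 0.168322.
Rearranging for μ₀: μ₀ = (μ_n·τ_n − τ_data·x̄)/τ₀ = (14.4658·0.168322 − 0.157729·15.8) / 0.010593 = -0.057206/0.010593 ≈ -5.4.

μ₀ = -5.4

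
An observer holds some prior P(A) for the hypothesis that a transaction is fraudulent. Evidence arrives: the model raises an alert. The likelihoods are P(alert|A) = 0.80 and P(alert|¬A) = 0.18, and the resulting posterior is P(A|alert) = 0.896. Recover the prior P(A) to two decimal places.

P(A) = 0.66

Bayes' rule in odds form gives O(A|E) = O(A)·[P(E|A)/P(E|¬A)], hence O(A) = O(A|E)/LR.
Posterior odds = 0.896/(1−0.896) = 8.6154. LR = 0.80/0.18 = 4.4444.
Prior odds = 8.6154/4.4444 = 1.9385, so P(A) = 1.9385/(1+1.9385) ≈ 0.66.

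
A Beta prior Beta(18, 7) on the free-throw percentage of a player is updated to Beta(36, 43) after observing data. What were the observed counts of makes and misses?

18 makes and 36 misses

Under Beta–binomial conjugacy the posterior parameters are (a+s, b+f).
So s = 36 − 18 = 18 and f = 43 − 7 = 36.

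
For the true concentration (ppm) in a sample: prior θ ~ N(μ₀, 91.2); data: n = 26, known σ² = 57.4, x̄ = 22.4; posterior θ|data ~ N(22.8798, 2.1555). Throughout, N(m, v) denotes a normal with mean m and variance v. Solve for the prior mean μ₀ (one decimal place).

μ₀ = 42.7

With known observation variance, the Normal–Normal posterior has precision τ_n = τ₀ + n/σ² and mean μ_n = (τ₀μ₀ + (n/σ²)x̄)/τ_n.
Here τ₀ = 1/91.2 = 0.010965 and τ_data = 26/57.4 = 0.452962, so τ_n = 0.463927.
Rearranging for μ₀: μ₀ = (μ_n·τ_n − τ_data·x̄)/τ₀ = (22.8798·0.463927 − 0.452962·22.4) / 0.010965 = 0.468208/0.010965 ≈ 42.7.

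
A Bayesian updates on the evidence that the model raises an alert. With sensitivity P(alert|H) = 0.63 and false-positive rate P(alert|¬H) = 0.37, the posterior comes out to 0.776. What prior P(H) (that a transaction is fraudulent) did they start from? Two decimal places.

P(H) = 0.67

In odds form, posterior odds = prior odds × likelihood ratio, so prior odds = posterior odds ÷ LR.
Posterior odds = 0.776/(1−0.776) = 3.4643. LR = 0.63/0.37 = 1.7027.
Prior odds = 3.4643/1.7027 = 2.0346, so P(H) = 2.0346/(1+2.0346) ≈ 0.67.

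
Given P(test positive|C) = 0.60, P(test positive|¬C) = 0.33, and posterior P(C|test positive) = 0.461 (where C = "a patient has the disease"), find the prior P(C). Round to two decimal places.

In odds form, posterior odds = prior odds × likelihood ratio, so prior odds = posterior odds ÷ LR.
Posterior odds = 0.461/(1−0.461) = 0.8553. LR = 0.60/0.33 = 1.8182.
Prior odds = 0.8553/1.8182 = 0.4704, so P(C) = 0.4704/(1+0.4704) ≈ 0.32.

P(C) = 0.32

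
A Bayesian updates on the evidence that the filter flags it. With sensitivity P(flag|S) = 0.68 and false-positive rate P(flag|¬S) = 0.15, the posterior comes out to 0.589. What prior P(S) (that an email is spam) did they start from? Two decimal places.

P(S) = 0.24

In odds form, posterior odds = prior odds × likelihood ratio, so prior odds = posterior odds ÷ LR.
Posterior odds = 0.589/(1−0.589) = 1.4331. LR = 0.68/0.15 = 4.5333.
Prior odds = 1.4331/4.5333 = 0.3161, so P(S) = 0.3161/(1+0.3161) ≈ 0.24.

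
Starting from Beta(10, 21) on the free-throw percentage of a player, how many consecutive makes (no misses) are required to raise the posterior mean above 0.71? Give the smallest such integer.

After k makes and 0 misses the posterior is Beta(10+k, 21), with mean (10+k)/(10+21+k).
Set (10+k)/(31+k) > 0.71 and solve: k > (0.71·31 − 10)/(1 − 0.71) = 41.414.
The smallest integer exceeding 41.414 is 42, and checking k=42: (52)/(73) = 0.7123 > 0.71.

k = 42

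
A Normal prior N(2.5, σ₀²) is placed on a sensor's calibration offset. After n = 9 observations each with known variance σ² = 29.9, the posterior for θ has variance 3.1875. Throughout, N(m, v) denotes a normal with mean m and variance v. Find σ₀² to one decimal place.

σ₀² = 78.6

For the Normal–Normal model with known σ², precisions add: τ_n = τ₀ + n/σ².
So 1/σ₀² = 1/3.1875 − 9/29.9 = 0.313725 − 0.301003 = 0.012722.
Hence σ₀² = 1/0.012722 ≈ 78.6.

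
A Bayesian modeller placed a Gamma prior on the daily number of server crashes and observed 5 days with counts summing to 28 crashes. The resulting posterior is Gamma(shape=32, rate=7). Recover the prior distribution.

Gamma–Poisson conjugacy: posterior shape = α + Σxᵢ, posterior rate = β + n.
So α = 32 − 28 = 4 and β = 7 − 5 = 2.

Gamma(shape=4, rate=2)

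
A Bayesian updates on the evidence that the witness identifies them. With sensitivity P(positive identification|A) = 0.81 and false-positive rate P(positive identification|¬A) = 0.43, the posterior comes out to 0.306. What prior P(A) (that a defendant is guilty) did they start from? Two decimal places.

P(A) = 0.19

In odds form, posterior odds = prior odds × likelihood ratio, so prior odds = posterior odds ÷ LR.
Posterior odds = 0.306/(1−0.306) = 0.4409. LR = 0.81/0.43 = 1.8837.
Prior odds = 0.4409/1.8837 = 0.2341, so P(A) = 0.2341/(1+0.2341) ≈ 0.19.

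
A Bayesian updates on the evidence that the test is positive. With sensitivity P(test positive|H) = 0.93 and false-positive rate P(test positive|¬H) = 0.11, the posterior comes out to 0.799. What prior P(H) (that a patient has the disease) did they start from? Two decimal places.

P(H) = 0.32

In odds form, posterior odds = prior odds × likelihood ratio, so prior odds = posterior odds ÷ LR.
Posterior odds = 0.799/(1−0.799) = 3.9751. LR = 0.93/0.11 = 8.4545.
Prior odds = 3.9751/8.4545 = 0.4702, so P(H) = 0.4702/(1+0.4702) ≈ 0.32.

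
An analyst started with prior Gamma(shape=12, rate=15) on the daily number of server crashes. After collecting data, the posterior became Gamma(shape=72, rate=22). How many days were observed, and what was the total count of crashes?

n = 7 days with total 60 crashes

A Gamma(α, β) prior (rate parametrization) on a Poisson rate with n observations summing to S gives posterior Gamma(α+S, β+n).
Matching: Σxᵢ = 72 − 12 = 60 and n = 22 − 15 = 7.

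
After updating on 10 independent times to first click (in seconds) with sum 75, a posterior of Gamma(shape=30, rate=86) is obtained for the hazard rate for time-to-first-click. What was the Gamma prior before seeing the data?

Gamma(shape=20, rate=11)

Gamma–exponential conjugacy: posterior shape = α + n, posterior rate = β + Σtᵢ.
So α = 30 − 10 = 20 and β = 86 − 75 = 11.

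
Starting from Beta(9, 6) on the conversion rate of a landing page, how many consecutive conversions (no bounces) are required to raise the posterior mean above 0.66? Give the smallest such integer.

After k conversions and 0 bounces the posterior is Beta(9+k, 6), with mean (9+k)/(9+6+k).
Set (9+k)/(15+k) > 0.66 and solve: k > (0.66·15 − 9)/(1 − 0.66) = 2.647.
The smallest integer exceeding 2.647 is 3, and checking k=3: (12)/(18) = 0.6667 > 0.66.

k = 3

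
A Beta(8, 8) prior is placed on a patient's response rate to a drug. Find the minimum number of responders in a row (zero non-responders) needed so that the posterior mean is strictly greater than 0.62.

k = 6

After k responders and 0 non-responders the posterior is Beta(8+k, 8), with mean (8+k)/(8+8+k).
Set (8+k)/(16+k) > 0.62 and solve: k > (0.62·16 − 8)/(1 − 0.62) = 5.053.
The smallest integer exceeding 5.053 is 6, and checking k=6: (14)/(22) = 0.6364 > 0.62.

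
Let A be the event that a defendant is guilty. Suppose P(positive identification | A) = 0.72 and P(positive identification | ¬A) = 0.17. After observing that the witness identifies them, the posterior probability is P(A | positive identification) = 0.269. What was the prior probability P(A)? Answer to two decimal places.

Bayes' rule in odds form gives O(A|E) = O(A)·[P(E|A)/P(E|¬A)], hence O(A) = O(A|E)/LR.
Posterior odds = 0.269/(1−0.269) = 0.3680. LR = 0.72/0.17 = 4.2353.
Prior odds = 0.3680/4.2353 = 0.0869, so P(A) = 0.0869/(1+0.0869) ≈ 0.08.

P(A) = 0.08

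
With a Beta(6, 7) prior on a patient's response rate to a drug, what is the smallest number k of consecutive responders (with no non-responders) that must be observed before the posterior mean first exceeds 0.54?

After k responders and 0 non-responders the posterior is Beta(6+k, 7), with mean (6+k)/(6+7+k).
Set (6+k)/(13+k) > 0.54 and solve: k > (0.54·13 − 6)/(1 − 0.54) = 2.217.
The smallest integer exceeding 2.217 is 3, and checking k=3: (9)/(16) = 0.5625 > 0.54.

k = 3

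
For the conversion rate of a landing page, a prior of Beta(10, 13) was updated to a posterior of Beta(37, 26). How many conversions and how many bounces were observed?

27 conversions and 13 bounces

Under Beta–binomial conjugacy the posterior parameters are (a+s, b+f).
So s = 37 − 10 = 27 and f = 26 − 13 = 13.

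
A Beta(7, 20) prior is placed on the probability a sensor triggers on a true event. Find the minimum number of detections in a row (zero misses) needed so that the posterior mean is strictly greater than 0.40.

After k detections and 0 misses the posterior is Beta(7+k, 20), with mean (7+k)/(7+20+k).
Set (7+k)/(27+k) > 0.40 and solve: k > (0.40·27 − 7)/(1 − 0.40) = 6.333.
The smallest integer exceeding 6.333 is 7.

k = 7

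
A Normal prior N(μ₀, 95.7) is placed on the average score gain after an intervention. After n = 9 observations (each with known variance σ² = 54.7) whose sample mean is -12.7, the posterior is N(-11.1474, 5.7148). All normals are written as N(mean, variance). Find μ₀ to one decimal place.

μ₀ = 13.3

The posterior mean is a precision-weighted average: μ_n = (τ₀μ₀ + τ_data·x̄)/(τ₀+τ_data), with τ₀=1/σ₀² and τ_data=n/σ².
Here τ₀ = 1/95.7 = 0.010449 and τ_data = 9/54.7 = 0.164534, so τ_n = 0.174983.
Rearranging for μ₀: μ₀ = (μ_n·τ_n − τ_data·x̄)/τ₀ = (-11.1474·0.174983 − 0.164534·-12.7) / 0.010449 = 0.138976/0.010449 ≈ 13.3.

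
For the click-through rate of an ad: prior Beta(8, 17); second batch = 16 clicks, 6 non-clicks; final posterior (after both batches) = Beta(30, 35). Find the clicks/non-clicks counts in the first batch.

Sequential conjugate updates are equivalent to a single update on the pooled data, so total successes = posterior α − prior α and total failures = posterior β − prior β.
Total across both batches: 30−8=22 clicks, 35−17=18 non-clicks.
Subtract the second batch: 22−16=6 clicks and 18−6=12 non-clicks.

6 clicks and 12 non-clicks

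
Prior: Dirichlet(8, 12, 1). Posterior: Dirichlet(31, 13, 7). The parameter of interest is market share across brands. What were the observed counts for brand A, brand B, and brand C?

For a Dirichlet(α) prior with multinomial counts c, the posterior is Dirichlet(α + c) componentwise.
Counts are posterior − prior componentwise: 31−8=23, 13−12=1, 7−1=6.

counts (23, 1, 6)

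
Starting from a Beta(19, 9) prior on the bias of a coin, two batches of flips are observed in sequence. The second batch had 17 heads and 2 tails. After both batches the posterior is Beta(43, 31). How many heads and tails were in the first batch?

Sequential conjugate updates are equivalent to a single update on the pooled data, so total successes = posterior α − prior α and total failures = posterior β − prior β.
Total across both batches: 43−19=24 heads, 31−9=22 tails.
Subtract the second batch: 24−17=7 heads and 22−2=20 tails.

7 heads and 20 tails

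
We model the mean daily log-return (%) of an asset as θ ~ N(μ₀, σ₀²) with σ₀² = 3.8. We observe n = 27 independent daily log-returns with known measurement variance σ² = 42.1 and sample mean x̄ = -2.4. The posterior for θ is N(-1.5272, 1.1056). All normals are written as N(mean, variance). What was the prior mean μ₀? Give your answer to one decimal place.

μ₀ = 0.6

With known observation variance, the Normal–Normal posterior has precision τ_n = τ₀ + n/σ² and mean μ_n = (τ₀μ₀ + (n/σ²)x̄)/τ_n.
Here τ₀ = 1/3.8 = 0.263158 and τ_data = 27/42.1 = 0.641330, so τ_n = 0.904488.
Rearranging for μ₀: μ₀ = (μ_n·τ_n − τ_data·x̄)/τ₀ = (-1.5272·0.904488 − 0.641330·-2.4) / 0.263158 = 0.157858/0.263158 ≈ 0.6.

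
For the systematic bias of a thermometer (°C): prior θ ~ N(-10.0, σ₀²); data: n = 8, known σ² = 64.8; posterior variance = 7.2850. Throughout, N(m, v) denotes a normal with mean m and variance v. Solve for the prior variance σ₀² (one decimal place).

Posterior precision equals prior precision plus data precision: 1/σ_n² = 1/σ₀² + n/σ².
So 1/σ₀² = 1/7.2850 − 8/64.8 = 0.137268 − 0.123457 = 0.013811.
Hence σ₀² = 1/0.013811 ≈ 72.4.

σ₀² = 72.4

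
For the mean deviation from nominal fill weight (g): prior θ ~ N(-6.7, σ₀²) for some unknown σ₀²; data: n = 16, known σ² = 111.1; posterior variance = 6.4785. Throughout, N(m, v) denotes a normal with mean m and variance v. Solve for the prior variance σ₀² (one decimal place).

Posterior precision equals prior precision plus data precision: 1/σ_n² = 1/σ₀² + n/σ².
So 1/σ₀² = 1/6.4785 − 16/111.1 = 0.154357 − 0.144014 = 0.010343.
Hence σ₀² = 1/0.010343 ≈ 96.7.

σ₀² = 96.7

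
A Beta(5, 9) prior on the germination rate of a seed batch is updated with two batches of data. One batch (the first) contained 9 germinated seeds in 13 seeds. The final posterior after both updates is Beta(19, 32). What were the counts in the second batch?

Because Beta–binomial updating is additive in the counts, the combined data contributed (α_post−α_prior, β_post−β_prior) successes and failures.
Total across both batches: 19−5=14 germinated seeds, 32−9=23 non-germinating seeds.
Subtract the first batch: 14−9=5 germinated seeds and 23−4=19 non-germinating seeds.

5 germinated seeds and 19 non-germinating seeds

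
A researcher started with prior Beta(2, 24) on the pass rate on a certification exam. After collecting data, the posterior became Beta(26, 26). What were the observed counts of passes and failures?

24 passes and 2 failures

A Beta(α, β) prior with s successes and f failures in binomial data gives a Beta(α+s, β+f) posterior.
Match parameters: s=26−2=24, f=26−24=2.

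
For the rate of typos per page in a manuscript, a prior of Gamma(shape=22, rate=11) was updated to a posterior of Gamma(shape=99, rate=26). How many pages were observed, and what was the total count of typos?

n = 15 pages with total 77 typos

Gamma–Poisson conjugacy: posterior shape = α + Σxᵢ, posterior rate = β + n.
Matching: Σxᵢ = 99 − 22 = 77 and n = 26 − 11 = 15.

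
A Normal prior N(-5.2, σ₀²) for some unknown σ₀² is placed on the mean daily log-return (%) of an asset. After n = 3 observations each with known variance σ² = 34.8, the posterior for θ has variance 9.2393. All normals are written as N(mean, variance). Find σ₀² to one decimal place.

σ₀² = 45.4

For the Normal–Normal model with known σ², precisions add: τ_n = τ₀ + n/σ².
So 1/σ₀² = 1/9.2393 − 3/34.8 = 0.108233 − 0.086207 = 0.022026.
Hence σ₀² = 1/0.022026 ≈ 45.4.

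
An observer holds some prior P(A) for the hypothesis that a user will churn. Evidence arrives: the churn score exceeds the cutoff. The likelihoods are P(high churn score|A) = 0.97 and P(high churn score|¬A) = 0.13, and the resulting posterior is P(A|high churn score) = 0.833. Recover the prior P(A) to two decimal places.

In odds form, posterior odds = prior odds × likelihood ratio, so prior odds = posterior odds ÷ LR.
Posterior odds = 0.833/(1−0.833) = 4.9880. LR = 0.97/0.13 = 7.4615.
Prior odds = 4.9880/7.4615 = 0.6685, so P(A) = 0.6685/(1+0.6685) ≈ 0.40.

P(A) = 0.40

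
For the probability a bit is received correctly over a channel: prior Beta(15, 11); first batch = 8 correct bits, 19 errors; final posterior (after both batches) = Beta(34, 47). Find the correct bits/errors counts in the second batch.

11 correct bits and 17 errors

Because Beta–binomial updating is additive in the counts, the combined data contributed (α_post−α_prior, β_post−β_prior) successes and failures.
Total across both batches: 34−15=19 correct bits, 47−11=36 errors.
Subtract the first batch: 19−8=11 correct bits and 36−19=17 errors.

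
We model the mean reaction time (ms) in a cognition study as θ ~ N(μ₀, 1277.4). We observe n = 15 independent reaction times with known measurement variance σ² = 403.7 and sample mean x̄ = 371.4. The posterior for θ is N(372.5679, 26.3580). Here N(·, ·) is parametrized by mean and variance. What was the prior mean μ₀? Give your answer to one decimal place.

μ₀ = 428.0

With known observation variance, the Normal–Normal posterior has precision τ_n = τ₀ + n/σ² and mean μ_n = (τ₀μ₀ + (n/σ²)x̄)/τ_n.
Here τ₀ = 1/1277.4 = 0.000783 and τ_data = 15/403.7 = 0.037156, so τ_n = 0.037939.
Rearranging for μ₀: μ₀ = (μ_n·τ_n − τ_data·x̄)/τ₀ = (372.5679·0.037939 − 0.037156·371.4) / 0.000783 = 0.335115/0.000783 ≈ 428.0.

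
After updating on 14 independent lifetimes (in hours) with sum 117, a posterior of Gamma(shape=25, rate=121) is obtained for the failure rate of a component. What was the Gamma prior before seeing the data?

Gamma(shape=11, rate=4)

For an exponential likelihood with a Gamma(α, β) prior on the rate, n observations with total T give posterior Gamma(α+n, β+T).
So α = 25 − 14 = 11 and β = 121 − 117 = 4.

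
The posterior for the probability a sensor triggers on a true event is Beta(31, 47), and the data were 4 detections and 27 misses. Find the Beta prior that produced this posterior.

A Beta(α, β) prior with s successes and f failures in binomial data gives a Beta(α+s, β+f) posterior.
Subtract the data counts: 31−4=27, 47−27=20.

Beta(27, 20)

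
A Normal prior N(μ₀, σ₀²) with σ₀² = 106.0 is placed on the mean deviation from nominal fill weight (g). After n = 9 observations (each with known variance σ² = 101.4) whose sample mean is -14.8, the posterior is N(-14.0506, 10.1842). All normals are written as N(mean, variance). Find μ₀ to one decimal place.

μ₀ = -7.0

With known observation variance, the Normal–Normal posterior has precision τ_n = τ₀ + n/σ² and mean μ_n = (τ₀μ₀ + (n/σ²)x̄)/τ_n.
Here τ₀ = 1/106.0 = 0.009434 and τ_data = 9/101.4 = 0.088757, so τ_n = 0.098191.
Rearranging for μ₀: μ₀ = (μ_n·τ_n − τ_data·x̄)/τ₀ = (-14.0506·0.098191 − 0.088757·-14.8) / 0.009434 = -0.066039/0.009434 ≈ -7.0.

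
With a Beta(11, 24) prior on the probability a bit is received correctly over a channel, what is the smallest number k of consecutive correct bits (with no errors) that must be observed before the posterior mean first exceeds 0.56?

After k correct bits and 0 errors the posterior is Beta(11+k, 24), with mean (11+k)/(11+24+k).
Set (11+k)/(35+k) > 0.56 and solve: k > (0.56·35 − 11)/(1 − 0.56) = 19.545.
The smallest integer exceeding 19.545 is 20, and checking k=20: (31)/(55) = 0.5636 > 0.56.

k = 20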